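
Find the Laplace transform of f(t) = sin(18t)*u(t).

Standard pair: sin(wt)*u(t) <-> w/(s^2+w^2)
With w = 18: L{sin(18t)*u(t)} = 18/(s^2+324)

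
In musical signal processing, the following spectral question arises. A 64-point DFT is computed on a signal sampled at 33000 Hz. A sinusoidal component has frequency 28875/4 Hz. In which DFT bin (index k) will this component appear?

DFT frequency resolution = f_s/N = 33000/64 = 4125/8 Hz
Bin index k = f_signal / resolution = 28875/4 / 4125/8 = 14
The signal frequency 28875/4 Hz falls in DFT bin k = 14.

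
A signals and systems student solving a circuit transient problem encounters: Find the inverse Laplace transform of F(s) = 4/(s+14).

Standard pair: k/(s+a) <-> k*e^(-at)*u(t)
With k=4, a=14: f(t) = 4*e^(-14t)*u(t)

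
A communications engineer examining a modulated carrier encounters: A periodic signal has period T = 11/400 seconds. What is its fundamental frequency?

The fundamental frequency is the reciprocal of the period.
f = 1/T = 1/(11/400) = 400/11 Hz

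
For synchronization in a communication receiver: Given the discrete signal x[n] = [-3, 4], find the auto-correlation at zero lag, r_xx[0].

The auto-correlation at zero lag r_xx[0] equals the signal energy.
r_xx[0] = sum of x[n]^2 = (-3)^2 + 4^2
= 9 + 16 = 25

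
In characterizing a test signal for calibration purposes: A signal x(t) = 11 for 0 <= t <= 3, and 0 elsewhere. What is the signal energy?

Energy = integral of |x(t)|^2 dt over the signal duration
= 11^2 * 3 = 121 * 3 = 363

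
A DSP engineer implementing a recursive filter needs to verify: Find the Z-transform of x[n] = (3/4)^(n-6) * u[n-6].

Time-shifting property: if X(z) = Z{x[n]}, then Z{x[n-d]} = z^(-d) * X(z)
X(z) = z/(z - 3/4) for x[n] = (3/4)^n * u[n]
Z{x[n-6]} = z^(-6) * z/(z - 3/4) = z^(-5)/(z - 3/4)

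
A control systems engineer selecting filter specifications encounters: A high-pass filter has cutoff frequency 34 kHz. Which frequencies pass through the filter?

A high-pass filter passes all frequencies above the cutoff frequency 34 kHz and attenuates lower frequencies.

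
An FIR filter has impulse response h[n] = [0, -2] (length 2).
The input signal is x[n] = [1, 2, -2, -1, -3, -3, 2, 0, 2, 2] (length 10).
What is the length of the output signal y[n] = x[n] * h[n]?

For linear convolution, the output length is:
len(y) = len(x) + len(h) - 1 = 10 + 2 - 1 = 11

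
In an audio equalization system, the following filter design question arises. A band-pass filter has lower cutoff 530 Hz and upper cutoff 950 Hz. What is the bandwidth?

Bandwidth = f_high - f_low
= 950 Hz - 530 Hz = 420 Hz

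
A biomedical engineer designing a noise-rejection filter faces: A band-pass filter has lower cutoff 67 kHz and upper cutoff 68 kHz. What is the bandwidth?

Bandwidth = f_high - f_low
= 68 kHz - 67 kHz = 1 kHz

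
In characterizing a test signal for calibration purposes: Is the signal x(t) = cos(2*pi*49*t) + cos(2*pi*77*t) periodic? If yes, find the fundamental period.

f1 = 49 Hz, f2 = 77 Hz
Period T1 = 1/49, T2 = 1/77
Ratio T1/T2 = 77/49, which is rational.
The signal is periodic with fundamental period T = 1/GCD(49,77) = 1/7 s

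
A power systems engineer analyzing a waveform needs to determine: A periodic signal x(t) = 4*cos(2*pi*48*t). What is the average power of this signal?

Average power of A*cos(wt) is A^2/2.
P = 4^2 / 2 = 16/2 = 8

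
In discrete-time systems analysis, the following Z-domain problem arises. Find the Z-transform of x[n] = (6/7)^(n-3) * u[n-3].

Time-shifting property: if X(z) = Z{x[n]}, then Z{x[n-d]} = z^(-d) * X(z)
X(z) = z/(z - 6/7) for x[n] = (6/7)^n * u[n]
Z{x[n-3]} = z^(-3) * z/(z - 6/7) = z^(-2)/(z - 6/7)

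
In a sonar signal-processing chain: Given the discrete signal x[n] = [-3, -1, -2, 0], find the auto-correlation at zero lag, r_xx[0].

The auto-correlation at zero lag r_xx[0] equals the signal energy.
r_xx[0] = sum of x[n]^2 = (-3)^2 + (-1)^2 + (-2)^2 + 0^2
= 9 + 1 + 4 + 0 = 14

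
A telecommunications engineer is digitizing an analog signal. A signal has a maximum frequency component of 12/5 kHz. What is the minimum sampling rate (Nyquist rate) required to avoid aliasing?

By the Nyquist-Shannon sampling theorem,
the minimum sampling rate (Nyquist rate) must be at least 2 * f_max.
Nyquist rate = 2 * 12/5 kHz = 24/5 kHz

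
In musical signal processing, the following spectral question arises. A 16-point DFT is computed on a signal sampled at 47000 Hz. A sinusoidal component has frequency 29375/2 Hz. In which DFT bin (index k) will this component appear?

DFT frequency resolution = f_s/N = 47000/16 = 5875/2 Hz
Bin index k = f_signal / resolution = 29375/2 / 5875/2 = 5
The signal frequency 29375/2 Hz falls in DFT bin k = 5.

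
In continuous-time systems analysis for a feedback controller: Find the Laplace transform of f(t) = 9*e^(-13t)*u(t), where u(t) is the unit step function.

Standard Laplace transform pair:
e^(-at)*u(t) <-> 1/(s+a)
With a = 13: L{9*e^(-13t)*u(t)} = 9/(s+13), ROC: Re(s) > -13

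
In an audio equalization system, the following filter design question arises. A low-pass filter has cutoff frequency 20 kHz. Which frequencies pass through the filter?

A low-pass filter passes all frequencies below the cutoff frequency 20 kHz and attenuates higher frequencies.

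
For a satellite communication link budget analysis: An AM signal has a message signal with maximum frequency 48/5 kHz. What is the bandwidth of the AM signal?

In AM (double-sideband), the bandwidth is twice the message frequency.
BW = 2 * f_m = 2 * 48/5 kHz = 96/5 kHz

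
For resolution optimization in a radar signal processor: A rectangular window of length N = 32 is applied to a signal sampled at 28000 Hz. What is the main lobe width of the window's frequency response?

For a rectangular window of length N,
the main lobe width in frequency is 2*f_s/N.
= 2*28000/32 = 1750 Hz
This determines the minimum frequency separation for resolving two sinusoids.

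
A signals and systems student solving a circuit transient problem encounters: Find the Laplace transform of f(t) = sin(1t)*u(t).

Standard pair: sin(wt)*u(t) <-> w/(s^2+w^2)
With w = 1: L{sin(1t)*u(t)} = 1/(s^2+1)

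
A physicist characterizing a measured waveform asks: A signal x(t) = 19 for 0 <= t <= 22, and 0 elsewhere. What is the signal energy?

Energy = integral of |x(t)|^2 dt over the signal duration
= 19^2 * 22 = 361 * 22 = 7942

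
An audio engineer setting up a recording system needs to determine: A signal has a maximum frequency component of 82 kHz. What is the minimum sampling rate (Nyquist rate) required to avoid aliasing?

By the Nyquist-Shannon sampling theorem,
the minimum sampling rate (Nyquist rate) must be at least 2 * f_max.
Nyquist rate = 2 * 82 kHz = 164 kHz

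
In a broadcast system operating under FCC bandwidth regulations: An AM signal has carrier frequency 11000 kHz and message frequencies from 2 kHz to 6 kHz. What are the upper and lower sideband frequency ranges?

Upper sideband (USB) = fc + [fm_low, fm_high] = 11000 + [2, 6] = [11002, 11006] kHz
Lower sideband (LSB) = fc - [fm_high, fm_low] = 11000 - [6, 2] = [10994, 10998] kHz
Total occupied spectrum: 10994 kHz to 11006 kHz (plus carrier at 11000 kHz)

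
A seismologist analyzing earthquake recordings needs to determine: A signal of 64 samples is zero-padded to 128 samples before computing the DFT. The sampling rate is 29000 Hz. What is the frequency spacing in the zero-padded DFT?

Original DFT: N = 64, resolution = f_s/N = 29000/64 = 3625/8 Hz
Zero-padded DFT: N = 128, resolution = f_s/N = 29000/128 = 3625/16 Hz
Zero-padding interpolates the spectrum (finer frequency grid)
but does NOT improve the true spectral resolution (ability to resolve close frequencies).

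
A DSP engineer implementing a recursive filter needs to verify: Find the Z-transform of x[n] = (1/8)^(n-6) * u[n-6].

Time-shifting property: if X(z) = Z{x[n]}, then Z{x[n-d]} = z^(-d) * X(z)
X(z) = z/(z - 1/8) for x[n] = (1/8)^n * u[n]
Z{x[n-6]} = z^(-6) * z/(z - 1/8) = z^(-5)/(z - 1/8)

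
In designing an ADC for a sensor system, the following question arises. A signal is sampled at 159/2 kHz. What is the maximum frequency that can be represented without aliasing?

The maximum frequency that can be represented without aliasing
is the Nyquist frequency: f_max = f_s / 2 = 159/2 kHz / 2 = 159/4 kHz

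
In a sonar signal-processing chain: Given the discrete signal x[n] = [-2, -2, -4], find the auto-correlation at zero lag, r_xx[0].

The auto-correlation at zero lag r_xx[0] equals the signal energy.
r_xx[0] = sum of x[n]^2 = (-2)^2 + (-2)^2 + (-4)^2
= 4 + 4 + 16 = 24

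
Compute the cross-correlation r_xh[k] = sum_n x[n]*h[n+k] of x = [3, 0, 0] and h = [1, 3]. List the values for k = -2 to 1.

Both sequences indexed from 0 and zero outside their support.
Lags with overlap: k = -2 to 1.
  r_xh[-2] = x[2]*h[0] = 0
  r_xh[-1] = x[1]*h[0] + x[2]*h[1] = 0
  r_xh[0] = x[0]*h[0] + x[1]*h[1] = 3
  r_xh[1] = x[0]*h[1] = 9
r_xh = [0, 0, 3, 9] (for k = -2, ..., 1)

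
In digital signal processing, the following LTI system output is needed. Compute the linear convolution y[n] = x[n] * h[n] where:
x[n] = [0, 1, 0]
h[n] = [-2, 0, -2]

y[n] = sum_k x[k]*h[n-k]. Output length = len(x) + len(h) - 1 = 3 + 3 - 1 = 5.
y[0] = 0*-2 = 0
y[1] = 1*-2 + 0*0 = -2
y[2] = 0*-2 + 1*0 + 0*-2 = 0
y[3] = 0*0 + 1*-2 = -2
y[4] = 0*-2 = 0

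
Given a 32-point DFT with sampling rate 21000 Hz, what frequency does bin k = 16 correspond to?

The frequency of DFT bin k is: f_k = k * f_s / N
f_16 = 16 * 21000 / 32 = 10500 Hz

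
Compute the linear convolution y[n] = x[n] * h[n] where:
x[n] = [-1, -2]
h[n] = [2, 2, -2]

y[n] = sum_k x[k]*h[n-k]. Output length = len(x) + len(h) - 1 = 2 + 3 - 1 = 4.
y[0] = -1*2 = -2
y[1] = -2*2 + -1*2 = -6
y[2] = -2*2 + -1*-2 = -2
y[3] = -2*-2 = 4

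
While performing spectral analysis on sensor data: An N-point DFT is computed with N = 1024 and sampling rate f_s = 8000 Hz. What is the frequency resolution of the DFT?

DFT frequency resolution = f_s / N
= 8000 / 1024 = 125/16 Hz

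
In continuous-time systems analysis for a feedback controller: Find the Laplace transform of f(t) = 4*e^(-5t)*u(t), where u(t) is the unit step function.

Standard Laplace transform pair:
e^(-at)*u(t) <-> 1/(s+a)
With a = 5: L{4*e^(-5t)*u(t)} = 4/(s+5), ROC: Re(s) > -5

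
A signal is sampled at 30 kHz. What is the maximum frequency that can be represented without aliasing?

The maximum frequency that can be represented without aliasing
is the Nyquist frequency: f_max = f_s / 2 = 30 kHz / 2 = 15 kHz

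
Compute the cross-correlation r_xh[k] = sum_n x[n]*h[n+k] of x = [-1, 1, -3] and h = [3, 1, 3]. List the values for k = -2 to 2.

Both sequences indexed from 0 and zero outside their support.
Lags with overlap: k = -2 to 2.
  r_xh[-2] = x[2]*h[0] = -9
  r_xh[-1] = x[1]*h[0] + x[2]*h[1] = 0
  r_xh[0] = x[0]*h[0] + x[1]*h[1] + x[2]*h[2] = -11
  r_xh[1] = x[0]*h[1] + x[1]*h[2] = 2
  r_xh[2] = x[0]*h[2] = -3
r_xh = [-9, 0, -11, 2, -3] (for k = -2, ..., 2)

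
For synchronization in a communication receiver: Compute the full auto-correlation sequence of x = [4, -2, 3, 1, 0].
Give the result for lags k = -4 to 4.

r_xx[k] = sum_m x[m]*x[m+k], indexed from 0, for k = -4 to 4:
  r_xx[-4] = x[4]*x[0] = 0
  r_xx[-3] = x[3]*x[0] + x[4]*x[1] = 4
  r_xx[-2] = x[2]*x[0] + x[3]*x[1] + x[4]*x[2] = 10
  r_xx[-1] = x[1]*x[0] + x[2]*x[1] + x[3]*x[2] + x[4]*x[3] = -11
  r_xx[0] = x[0]*x[0] + x[1]*x[1] + x[2]*x[2] + x[3]*x[3] + x[4]*x[4] = 30
  r_xx[1] = x[0]*x[1] + x[1]*x[2] + x[2]*x[3] + x[3]*x[4] = -11
  r_xx[2] = x[0]*x[2] + x[1]*x[3] + x[2]*x[4] = 10
  r_xx[3] = x[0]*x[3] + x[1]*x[4] = 4
  r_xx[4] = x[0]*x[4] = 0
r_xx = [0, 4, 10, -11, 30, -11, 10, 4, 0]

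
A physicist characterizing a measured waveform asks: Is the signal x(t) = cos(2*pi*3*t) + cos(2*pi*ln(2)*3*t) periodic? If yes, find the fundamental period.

f1 = 3 Hz, f2 = 3*ln(2) Hz
Ratio f2/f1 = ln(2), which is irrational.
Since the frequency ratio is irrational, no common period exists.
The signal is not periodic.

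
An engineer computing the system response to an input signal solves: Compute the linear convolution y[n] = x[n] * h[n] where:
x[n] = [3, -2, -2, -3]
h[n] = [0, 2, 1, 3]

y[n] = sum_k x[k]*h[n-k]. Output length = len(x) + len(h) - 1 = 4 + 4 - 1 = 7.
y[0] = 3*0 = 0
y[1] = -2*0 + 3*2 = 6
y[2] = -2*0 + -2*2 + 3*1 = -1
y[3] = -3*0 + -2*2 + -2*1 + 3*3 = 3
y[4] = -3*2 + -2*1 + -2*3 = -14
y[5] = -3*1 + -2*3 = -9
y[6] = -3*3 = -9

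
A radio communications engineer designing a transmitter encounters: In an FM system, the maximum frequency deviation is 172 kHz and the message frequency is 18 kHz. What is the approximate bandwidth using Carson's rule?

Carson's rule: BW = 2*(delta_f + f_m)
= 2*(172 + 18) kHz = 380 kHz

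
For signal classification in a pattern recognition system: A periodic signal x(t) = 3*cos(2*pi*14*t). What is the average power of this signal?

Average power of A*cos(wt) is A^2/2.
P = 3^2 / 2 = 9/2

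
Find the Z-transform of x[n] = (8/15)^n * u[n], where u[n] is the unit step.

The Z-transform of a^n * u[n] is z/(z-a) for |z| > |a|.
Here a = 8/15, so X(z) = z/(z - (8/15)) = 15z/(15z - 8)
ROC: |z| > 8/15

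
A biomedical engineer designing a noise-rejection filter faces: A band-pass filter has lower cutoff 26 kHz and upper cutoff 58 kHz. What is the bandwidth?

Bandwidth = f_high - f_low
= 58 kHz - 26 kHz = 32 kHz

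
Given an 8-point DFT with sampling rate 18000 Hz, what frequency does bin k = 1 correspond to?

The frequency of DFT bin k is: f_k = k * f_s / N
f_1 = 1 * 18000 / 8 = 2250 Hz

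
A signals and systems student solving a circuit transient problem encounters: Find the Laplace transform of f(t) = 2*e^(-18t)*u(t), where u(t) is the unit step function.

Standard Laplace transform pair:
e^(-at)*u(t) <-> 1/(s+a)
With a = 18: L{2*e^(-18t)*u(t)} = 2/(s+18), ROC: Re(s) > -18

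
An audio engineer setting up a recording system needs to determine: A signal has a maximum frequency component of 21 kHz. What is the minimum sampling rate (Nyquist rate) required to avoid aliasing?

By the Nyquist-Shannon sampling theorem,
the minimum sampling rate (Nyquist rate) must be at least 2 * f_max.
Nyquist rate = 2 * 21 kHz = 42 kHz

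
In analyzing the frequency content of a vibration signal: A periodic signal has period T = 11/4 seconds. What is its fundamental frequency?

The fundamental frequency is the reciprocal of the period.
f = 1/T = 1/(11/4) = 4/11 Hz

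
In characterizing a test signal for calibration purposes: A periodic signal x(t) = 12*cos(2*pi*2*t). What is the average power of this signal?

Average power of A*cos(wt) is A^2/2.
P = 12^2 / 2 = 144/2 = 72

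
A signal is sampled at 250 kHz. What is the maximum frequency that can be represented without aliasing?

The maximum frequency that can be represented without aliasing
is the Nyquist frequency: f_max = f_s / 2 = 250 kHz / 2 = 125 kHz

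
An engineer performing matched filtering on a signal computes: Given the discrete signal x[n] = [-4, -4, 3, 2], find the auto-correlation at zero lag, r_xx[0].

The auto-correlation at zero lag r_xx[0] equals the signal energy.
r_xx[0] = sum of x[n]^2 = (-4)^2 + (-4)^2 + 3^2 + 2^2
= 16 + 16 + 9 + 4 = 45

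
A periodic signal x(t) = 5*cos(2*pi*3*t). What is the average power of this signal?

Average power of A*cos(wt) is A^2/2.
P = 5^2 / 2 = 25/2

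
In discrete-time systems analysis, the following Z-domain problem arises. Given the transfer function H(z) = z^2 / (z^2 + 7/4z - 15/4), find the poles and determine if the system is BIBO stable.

Poles are roots of the denominator: z^2 + 7/4z - 15/4 = 0.
Quadratic formula: z = [-(7/4) +/- sqrt((7/4)^2 - 4*(-15/4))] / 2
Discriminant = 49/16 + 15 = 289/16; sqrt = 17/4.
z = (-7/4 +/- 17/4) / 2 => z = 5/4 or z = -3.
|p1| = 5/4, |p2| = 3.
For BIBO stability, all poles must lie inside the unit circle (|p| < 1).
System is UNSTABLE since at least one |p| >= 1.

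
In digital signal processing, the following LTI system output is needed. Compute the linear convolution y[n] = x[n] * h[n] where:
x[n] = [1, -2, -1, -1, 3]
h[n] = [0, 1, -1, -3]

y[n] = sum_k x[k]*h[n-k]. Output length = len(x) + len(h) - 1 = 5 + 4 - 1 = 8.
y[0] = 1*0 = 0
y[1] = -2*0 + 1*1 = 1
y[2] = -1*0 + -2*1 + 1*-1 = -3
y[3] = -1*0 + -1*1 + -2*-1 + 1*-3 = -2
y[4] = 3*0 + -1*1 + -1*-1 + -2*-3 = 6
y[5] = 3*1 + -1*-1 + -1*-3 = 7
y[6] = 3*-1 + -1*-3 = 0
y[7] = 3*-3 = -9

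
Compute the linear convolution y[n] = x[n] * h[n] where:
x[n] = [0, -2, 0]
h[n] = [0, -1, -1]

y[n] = sum_k x[k]*h[n-k]. Output length = len(x) + len(h) - 1 = 3 + 3 - 1 = 5.
y[0] = 0*0 = 0
y[1] = -2*0 + 0*-1 = 0
y[2] = 0*0 + -2*-1 + 0*-1 = 2
y[3] = 0*-1 + -2*-1 = 2
y[4] = 0*-1 = 0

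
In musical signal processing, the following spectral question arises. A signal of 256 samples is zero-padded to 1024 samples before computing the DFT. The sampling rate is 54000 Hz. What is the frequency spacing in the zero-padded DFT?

Original DFT: N = 256, resolution = f_s/N = 54000/256 = 3375/16 Hz
Zero-padded DFT: N = 1024, resolution = f_s/N = 54000/1024 = 3375/64 Hz
Zero-padding interpolates the spectrum (finer frequency grid)
but does NOT improve the true spectral resolution (ability to resolve close frequencies).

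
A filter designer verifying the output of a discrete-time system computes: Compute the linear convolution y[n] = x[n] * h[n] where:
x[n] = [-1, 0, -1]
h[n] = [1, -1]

y[n] = sum_k x[k]*h[n-k]. Output length = len(x) + len(h) - 1 = 3 + 2 - 1 = 4.
y[0] = -1*1 = -1
y[1] = 0*1 + -1*-1 = 1
y[2] = -1*1 + 0*-1 = -1
y[3] = -1*-1 = 1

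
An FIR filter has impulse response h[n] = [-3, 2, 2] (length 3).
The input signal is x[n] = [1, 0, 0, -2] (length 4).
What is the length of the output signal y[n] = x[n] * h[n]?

For linear convolution, the output length is:
len(y) = len(x) + len(h) - 1 = 4 + 3 - 1 = 6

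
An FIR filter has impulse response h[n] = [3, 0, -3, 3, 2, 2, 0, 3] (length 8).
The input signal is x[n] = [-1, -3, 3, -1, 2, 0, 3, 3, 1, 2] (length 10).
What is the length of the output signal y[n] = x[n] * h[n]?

For linear convolution, the output length is:
len(y) = len(x) + len(h) - 1 = 10 + 8 - 1 = 17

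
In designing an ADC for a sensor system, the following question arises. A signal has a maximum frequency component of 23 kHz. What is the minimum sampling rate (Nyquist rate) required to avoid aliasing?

By the Nyquist-Shannon sampling theorem,
the minimum sampling rate (Nyquist rate) must be at least 2 * f_max.
Nyquist rate = 2 * 23 kHz = 46 kHz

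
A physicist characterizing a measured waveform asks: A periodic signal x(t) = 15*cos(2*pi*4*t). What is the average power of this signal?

Average power of A*cos(wt) is A^2/2.
P = 15^2 / 2 = 225/2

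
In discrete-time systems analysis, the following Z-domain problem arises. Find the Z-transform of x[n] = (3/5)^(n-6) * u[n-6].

Time-shifting property: if X(z) = Z{x[n]}, then Z{x[n-d]} = z^(-d) * X(z)
X(z) = z/(z - 3/5) for x[n] = (3/5)^n * u[n]
Z{x[n-6]} = z^(-6) * z/(z - 3/5) = z^(-5)/(z - 3/5)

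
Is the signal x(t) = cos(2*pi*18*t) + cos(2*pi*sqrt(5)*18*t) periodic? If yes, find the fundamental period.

f1 = 18 Hz, f2 = 18*sqrt(5) Hz
Ratio f2/f1 = sqrt(5), which is irrational.
Since the frequency ratio is irrational, no common period exists.
The signal is not periodic.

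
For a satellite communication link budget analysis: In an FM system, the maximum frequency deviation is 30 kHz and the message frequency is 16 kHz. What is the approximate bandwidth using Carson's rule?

Carson's rule: BW = 2*(delta_f + f_m)
= 2*(30 + 16) kHz = 92 kHz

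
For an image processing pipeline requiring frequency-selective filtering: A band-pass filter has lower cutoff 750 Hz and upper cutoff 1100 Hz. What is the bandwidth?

Bandwidth = f_high - f_low
= 1100 Hz - 750 Hz = 350 Hz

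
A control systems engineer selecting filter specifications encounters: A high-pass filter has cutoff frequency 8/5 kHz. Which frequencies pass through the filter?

A high-pass filter passes all frequencies above the cutoff frequency 8/5 kHz and attenuates lower frequencies.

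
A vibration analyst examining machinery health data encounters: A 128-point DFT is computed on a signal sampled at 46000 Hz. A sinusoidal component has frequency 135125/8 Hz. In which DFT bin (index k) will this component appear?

DFT frequency resolution = f_s/N = 46000/128 = 2875/8 Hz
Bin index k = f_signal / resolution = 135125/8 / 2875/8 = 47
The signal frequency 135125/8 Hz falls in DFT bin k = 47.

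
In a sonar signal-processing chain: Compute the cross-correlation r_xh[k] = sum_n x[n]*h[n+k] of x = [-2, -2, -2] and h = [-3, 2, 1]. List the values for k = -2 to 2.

Both sequences indexed from 0 and zero outside their support.
Lags with overlap: k = -2 to 2.
  r_xh[-2] = x[2]*h[0] = 6
  r_xh[-1] = x[1]*h[0] + x[2]*h[1] = 2
  r_xh[0] = x[0]*h[0] + x[1]*h[1] + x[2]*h[2] = 0
  r_xh[1] = x[0]*h[1] + x[1]*h[2] = -6
  r_xh[2] = x[0]*h[2] = -2
r_xh = [6, 2, 0, -6, -2] (for k = -2, ..., 2)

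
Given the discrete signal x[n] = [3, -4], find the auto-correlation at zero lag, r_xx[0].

The auto-correlation at zero lag r_xx[0] equals the signal energy.
r_xx[0] = sum of x[n]^2 = 3^2 + (-4)^2
= 9 + 16 = 25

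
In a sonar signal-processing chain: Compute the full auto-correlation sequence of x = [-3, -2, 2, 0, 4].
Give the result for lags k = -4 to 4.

r_xx[k] = sum_m x[m]*x[m+k], indexed from 0, for k = -4 to 4:
  r_xx[-4] = x[4]*x[0] = -12
  r_xx[-3] = x[3]*x[0] + x[4]*x[1] = -8
  r_xx[-2] = x[2]*x[0] + x[3]*x[1] + x[4]*x[2] = 2
  r_xx[-1] = x[1]*x[0] + x[2]*x[1] + x[3]*x[2] + x[4]*x[3] = 2
  r_xx[0] = x[0]*x[0] + x[1]*x[1] + x[2]*x[2] + x[3]*x[3] + x[4]*x[4] = 33
  r_xx[1] = x[0]*x[1] + x[1]*x[2] + x[2]*x[3] + x[3]*x[4] = 2
  r_xx[2] = x[0]*x[2] + x[1]*x[3] + x[2]*x[4] = 2
  r_xx[3] = x[0]*x[3] + x[1]*x[4] = -8
  r_xx[4] = x[0]*x[4] = -12
r_xx = [-12, -8, 2, 2, 33, 2, 2, -8, -12]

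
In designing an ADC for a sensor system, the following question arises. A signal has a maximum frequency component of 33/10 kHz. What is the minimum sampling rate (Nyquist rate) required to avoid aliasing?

By the Nyquist-Shannon sampling theorem,
the minimum sampling rate (Nyquist rate) must be at least 2 * f_max.
Nyquist rate = 2 * 33/10 kHz = 33/5 kHz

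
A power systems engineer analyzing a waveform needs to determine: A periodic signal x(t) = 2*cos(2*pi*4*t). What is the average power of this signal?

Average power of A*cos(wt) is A^2/2.
P = 2^2 / 2 = 4/2 = 2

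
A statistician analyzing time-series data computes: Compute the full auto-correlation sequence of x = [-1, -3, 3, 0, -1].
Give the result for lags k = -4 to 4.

r_xx[k] = sum_m x[m]*x[m+k], indexed from 0, for k = -4 to 4:
  r_xx[-4] = x[4]*x[0] = 1
  r_xx[-3] = x[3]*x[0] + x[4]*x[1] = 3
  r_xx[-2] = x[2]*x[0] + x[3]*x[1] + x[4]*x[2] = -6
  r_xx[-1] = x[1]*x[0] + x[2]*x[1] + x[3]*x[2] + x[4]*x[3] = -6
  r_xx[0] = x[0]*x[0] + x[1]*x[1] + x[2]*x[2] + x[3]*x[3] + x[4]*x[4] = 20
  r_xx[1] = x[0]*x[1] + x[1]*x[2] + x[2]*x[3] + x[3]*x[4] = -6
  r_xx[2] = x[0]*x[2] + x[1]*x[3] + x[2]*x[4] = -6
  r_xx[3] = x[0]*x[3] + x[1]*x[4] = 3
  r_xx[4] = x[0]*x[4] = 1
r_xx = [1, 3, -6, -6, 20, -6, -6, 3, 1]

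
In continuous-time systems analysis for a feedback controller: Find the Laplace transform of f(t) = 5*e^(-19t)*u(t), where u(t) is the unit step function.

Standard Laplace transform pair:
e^(-at)*u(t) <-> 1/(s+a)
With a = 19: L{5*e^(-19t)*u(t)} = 5/(s+19), ROC: Re(s) > -19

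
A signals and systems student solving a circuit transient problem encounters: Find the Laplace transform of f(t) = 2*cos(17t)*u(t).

Standard pair: cos(wt)*u(t) <-> s/(s^2+w^2)
With w = 17: L{2*cos(17t)*u(t)} = 2s/(s^2+289)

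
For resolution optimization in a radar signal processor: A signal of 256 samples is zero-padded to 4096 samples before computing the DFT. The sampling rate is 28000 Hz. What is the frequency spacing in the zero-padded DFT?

Original DFT: N = 256, resolution = f_s/N = 28000/256 = 875/8 Hz
Zero-padded DFT: N = 4096, resolution = f_s/N = 28000/4096 = 875/128 Hz
Zero-padding interpolates the spectrum (finer frequency grid)
but does NOT improve the true spectral resolution (ability to resolve close frequencies).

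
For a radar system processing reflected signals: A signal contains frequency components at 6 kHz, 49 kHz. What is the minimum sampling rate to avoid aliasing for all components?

The highest frequency component is f_max = 49 kHz.
Nyquist rate = 2 * f_max = 2 * 49 kHz = 98 kHz.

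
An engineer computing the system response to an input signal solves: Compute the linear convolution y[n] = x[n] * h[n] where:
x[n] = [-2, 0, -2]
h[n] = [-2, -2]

y[n] = sum_k x[k]*h[n-k]. Output length = len(x) + len(h) - 1 = 3 + 2 - 1 = 4.
y[0] = -2*-2 = 4
y[1] = 0*-2 + -2*-2 = 4
y[2] = -2*-2 + 0*-2 = 4
y[3] = -2*-2 = 4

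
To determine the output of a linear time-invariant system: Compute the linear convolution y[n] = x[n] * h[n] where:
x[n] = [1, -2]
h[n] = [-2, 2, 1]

y[n] = sum_k x[k]*h[n-k]. Output length = len(x) + len(h) - 1 = 2 + 3 - 1 = 4.
y[0] = 1*-2 = -2
y[1] = -2*-2 + 1*2 = 6
y[2] = -2*2 + 1*1 = -3
y[3] = -2*1 = -2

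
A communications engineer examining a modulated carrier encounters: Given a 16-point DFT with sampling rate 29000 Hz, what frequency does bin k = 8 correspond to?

The frequency of DFT bin k is: f_k = k * f_s / N
f_8 = 8 * 29000 / 16 = 14500 Hz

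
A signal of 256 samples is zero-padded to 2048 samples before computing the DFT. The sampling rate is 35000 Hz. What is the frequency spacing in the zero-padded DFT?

Original DFT: N = 256, resolution = f_s/N = 35000/256 = 4375/32 Hz
Zero-padded DFT: N = 2048, resolution = f_s/N = 35000/2048 = 4375/256 Hz
Zero-padding interpolates the spectrum (finer frequency grid)
but does NOT improve the true spectral resolution (ability to resolve close frequencies).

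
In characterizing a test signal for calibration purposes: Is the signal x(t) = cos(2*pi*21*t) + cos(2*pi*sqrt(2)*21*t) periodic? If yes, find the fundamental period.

f1 = 21 Hz, f2 = 21*sqrt(2) Hz
Ratio f2/f1 = sqrt(2), which is irrational.
Since the frequency ratio is irrational, no common period exists.
The signal is not periodic.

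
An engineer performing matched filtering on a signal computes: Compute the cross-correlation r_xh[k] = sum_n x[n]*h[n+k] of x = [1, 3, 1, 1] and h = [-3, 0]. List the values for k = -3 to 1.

Both sequences indexed from 0 and zero outside their support.
Lags with overlap: k = -3 to 1.
  r_xh[-3] = x[3]*h[0] = -3
  r_xh[-2] = x[2]*h[0] + x[3]*h[1] = -3
  r_xh[-1] = x[1]*h[0] + x[2]*h[1] = -9
  r_xh[0] = x[0]*h[0] + x[1]*h[1] = -3
  r_xh[1] = x[0]*h[1] = 0
r_xh = [-3, -3, -9, -3, 0] (for k = -3, ..., 1)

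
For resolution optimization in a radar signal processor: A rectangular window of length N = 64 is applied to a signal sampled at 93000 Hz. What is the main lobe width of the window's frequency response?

For a rectangular window of length N,
the main lobe width in frequency is 2*f_s/N.
= 2*93000/64 = 11625/4 Hz
This determines the minimum frequency separation for resolving two sinusoids.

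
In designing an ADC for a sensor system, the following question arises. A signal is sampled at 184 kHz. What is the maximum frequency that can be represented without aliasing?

The maximum frequency that can be represented without aliasing
is the Nyquist frequency: f_max = f_s / 2 = 184 kHz / 2 = 92 kHz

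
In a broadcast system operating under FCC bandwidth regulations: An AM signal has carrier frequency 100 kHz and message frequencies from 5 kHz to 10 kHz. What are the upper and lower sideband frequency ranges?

Upper sideband (USB) = fc + [fm_low, fm_high] = 100 + [5, 10] = [105, 110] kHz
Lower sideband (LSB) = fc - [fm_high, fm_low] = 100 - [10, 5] = [90, 95] kHz
Total occupied spectrum: 90 kHz to 110 kHz (plus carrier at 100 kHz)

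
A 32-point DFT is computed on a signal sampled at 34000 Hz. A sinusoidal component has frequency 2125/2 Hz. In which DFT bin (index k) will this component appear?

DFT frequency resolution = f_s/N = 34000/32 = 2125/2 Hz
Bin index k = f_signal / resolution = 2125/2 / 2125/2 = 1
The signal frequency 2125/2 Hz falls in DFT bin k = 1.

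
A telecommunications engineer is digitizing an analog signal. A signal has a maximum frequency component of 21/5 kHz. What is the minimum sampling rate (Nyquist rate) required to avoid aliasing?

By the Nyquist-Shannon sampling theorem,
the minimum sampling rate (Nyquist rate) must be at least 2 * f_max.
Nyquist rate = 2 * 21/5 kHz = 42/5 kHz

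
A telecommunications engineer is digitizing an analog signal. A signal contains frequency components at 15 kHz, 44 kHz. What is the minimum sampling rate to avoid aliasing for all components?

The highest frequency component is f_max = 44 kHz.
Nyquist rate = 2 * f_max = 2 * 44 kHz = 88 kHz.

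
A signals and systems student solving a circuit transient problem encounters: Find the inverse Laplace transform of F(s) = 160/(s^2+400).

Standard pair: w/(s^2+w^2) <-> sin(wt)*u(t)
Recognize w^2 = 400, so w = 20; numerator 160 = 8*20.
f(t) = 8*sin(20t)*u(t)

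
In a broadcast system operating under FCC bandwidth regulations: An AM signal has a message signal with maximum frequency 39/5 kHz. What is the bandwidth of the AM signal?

In AM (double-sideband), the bandwidth is twice the message frequency.
BW = 2 * f_m = 2 * 39/5 kHz = 78/5 kHz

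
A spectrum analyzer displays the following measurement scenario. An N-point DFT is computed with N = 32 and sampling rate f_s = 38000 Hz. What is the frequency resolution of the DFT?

DFT frequency resolution = f_s / N
= 38000 / 32 = 2375/2 Hz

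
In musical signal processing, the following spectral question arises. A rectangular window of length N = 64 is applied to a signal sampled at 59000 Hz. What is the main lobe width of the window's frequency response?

For a rectangular window of length N,
the main lobe width in frequency is 2*f_s/N.
= 2*59000/64 = 7375/4 Hz
This determines the minimum frequency separation for resolving two sinusoids.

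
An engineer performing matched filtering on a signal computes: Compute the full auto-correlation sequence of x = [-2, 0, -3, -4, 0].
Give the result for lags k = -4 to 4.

r_xx[k] = sum_m x[m]*x[m+k], indexed from 0, for k = -4 to 4:
  r_xx[-4] = x[4]*x[0] = 0
  r_xx[-3] = x[3]*x[0] + x[4]*x[1] = 8
  r_xx[-2] = x[2]*x[0] + x[3]*x[1] + x[4]*x[2] = 6
  r_xx[-1] = x[1]*x[0] + x[2]*x[1] + x[3]*x[2] + x[4]*x[3] = 12
  r_xx[0] = x[0]*x[0] + x[1]*x[1] + x[2]*x[2] + x[3]*x[3] + x[4]*x[4] = 29
  r_xx[1] = x[0]*x[1] + x[1]*x[2] + x[2]*x[3] + x[3]*x[4] = 12
  r_xx[2] = x[0]*x[2] + x[1]*x[3] + x[2]*x[4] = 6
  r_xx[3] = x[0]*x[3] + x[1]*x[4] = 8
  r_xx[4] = x[0]*x[4] = 0
r_xx = [0, 8, 6, 12, 29, 12, 6, 8, 0]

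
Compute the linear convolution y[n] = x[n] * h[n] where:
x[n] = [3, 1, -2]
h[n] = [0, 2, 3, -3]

y[n] = sum_k x[k]*h[n-k]. Output length = len(x) + len(h) - 1 = 3 + 4 - 1 = 6.
y[0] = 3*0 = 0
y[1] = 1*0 + 3*2 = 6
y[2] = -2*0 + 1*2 + 3*3 = 11
y[3] = -2*2 + 1*3 + 3*-3 = -10
y[4] = -2*3 + 1*-3 = -9
y[5] = -2*-3 = 6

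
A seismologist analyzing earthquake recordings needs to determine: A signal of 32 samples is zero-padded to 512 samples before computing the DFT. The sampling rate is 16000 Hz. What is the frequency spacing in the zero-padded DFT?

Original DFT: N = 32, resolution = f_s/N = 16000/32 = 500 Hz
Zero-padded DFT: N = 512, resolution = f_s/N = 16000/512 = 125/4 Hz
Zero-padding interpolates the spectrum (finer frequency grid)
but does NOT improve the true spectral resolution (ability to resolve close frequencies).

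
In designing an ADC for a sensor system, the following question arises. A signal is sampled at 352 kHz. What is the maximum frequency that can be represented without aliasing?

The maximum frequency that can be represented without aliasing
is the Nyquist frequency: f_max = f_s / 2 = 352 kHz / 2 = 176 kHz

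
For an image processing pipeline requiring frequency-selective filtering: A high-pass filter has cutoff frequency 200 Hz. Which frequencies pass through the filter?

A high-pass filter passes all frequencies above the cutoff frequency 200 Hz and attenuates lower frequencies.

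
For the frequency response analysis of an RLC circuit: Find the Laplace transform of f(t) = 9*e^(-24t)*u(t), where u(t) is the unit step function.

Standard Laplace transform pair:
e^(-at)*u(t) <-> 1/(s+a)
With a = 24: L{9*e^(-24t)*u(t)} = 9/(s+24), ROC: Re(s) > -24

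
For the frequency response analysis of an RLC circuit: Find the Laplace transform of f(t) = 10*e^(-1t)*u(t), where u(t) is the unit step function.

Standard Laplace transform pair:
e^(-at)*u(t) <-> 1/(s+a)
With a = 1: L{10*e^(-1t)*u(t)} = 10/(s+1), ROC: Re(s) > -1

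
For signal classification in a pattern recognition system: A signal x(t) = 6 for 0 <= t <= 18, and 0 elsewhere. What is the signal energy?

Energy = integral of |x(t)|^2 dt over the signal duration
= 6^2 * 18 = 36 * 18 = 648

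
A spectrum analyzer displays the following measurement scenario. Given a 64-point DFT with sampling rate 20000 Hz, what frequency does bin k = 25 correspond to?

The frequency of DFT bin k is: f_k = k * f_s / N
f_25 = 25 * 20000 / 64 = 15625/2 Hz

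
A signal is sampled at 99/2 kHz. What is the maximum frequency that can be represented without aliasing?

The maximum frequency that can be represented without aliasing
is the Nyquist frequency: f_max = f_s / 2 = 99/2 kHz / 2 = 99/4 kHz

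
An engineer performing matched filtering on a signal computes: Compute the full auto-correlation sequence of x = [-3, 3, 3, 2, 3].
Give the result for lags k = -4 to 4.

r_xx[k] = sum_m x[m]*x[m+k], indexed from 0, for k = -4 to 4:
  r_xx[-4] = x[4]*x[0] = -9
  r_xx[-3] = x[3]*x[0] + x[4]*x[1] = 3
  r_xx[-2] = x[2]*x[0] + x[3]*x[1] + x[4]*x[2] = 6
  r_xx[-1] = x[1]*x[0] + x[2]*x[1] + x[3]*x[2] + x[4]*x[3] = 12
  r_xx[0] = x[0]*x[0] + x[1]*x[1] + x[2]*x[2] + x[3]*x[3] + x[4]*x[4] = 40
  r_xx[1] = x[0]*x[1] + x[1]*x[2] + x[2]*x[3] + x[3]*x[4] = 12
  r_xx[2] = x[0]*x[2] + x[1]*x[3] + x[2]*x[4] = 6
  r_xx[3] = x[0]*x[3] + x[1]*x[4] = 3
  r_xx[4] = x[0]*x[4] = -9
r_xx = [-9, 3, 6, 12, 40, 12, 6, 3, -9]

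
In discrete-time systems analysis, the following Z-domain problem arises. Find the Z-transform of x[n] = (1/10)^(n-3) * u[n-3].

Time-shifting property: if X(z) = Z{x[n]}, then Z{x[n-d]} = z^(-d) * X(z)
X(z) = z/(z - 1/10) for x[n] = (1/10)^n * u[n]
Z{x[n-3]} = z^(-3) * z/(z - 1/10) = z^(-2)/(z - 1/10)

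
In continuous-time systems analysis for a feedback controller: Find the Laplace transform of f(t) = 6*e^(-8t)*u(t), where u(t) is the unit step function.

Standard Laplace transform pair:
e^(-at)*u(t) <-> 1/(s+a)
With a = 8: L{6*e^(-8t)*u(t)} = 6/(s+8), ROC: Re(s) > -8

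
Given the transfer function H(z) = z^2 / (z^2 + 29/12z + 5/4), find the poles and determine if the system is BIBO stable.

Poles are roots of the denominator: z^2 + 29/12z + 5/4 = 0.
Quadratic formula: z = [-(29/12) +/- sqrt((29/12)^2 - 4*(5/4))] / 2
Discriminant = 841/144 - 5 = 121/144; sqrt = 11/12.
z = (-29/12 +/- 11/12) / 2 => z = -3/4 or z = -5/3.
|p1| = 5/3, |p2| = 3/4.
For BIBO stability, all poles must lie inside the unit circle (|p| < 1).
System is UNSTABLE since at least one |p| >= 1.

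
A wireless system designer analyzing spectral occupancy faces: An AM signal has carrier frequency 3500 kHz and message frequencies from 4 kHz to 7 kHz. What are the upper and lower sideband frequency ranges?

Upper sideband (USB) = fc + [fm_low, fm_high] = 3500 + [4, 7] = [3504, 3507] kHz
Lower sideband (LSB) = fc - [fm_high, fm_low] = 3500 - [7, 4] = [3493, 3496] kHz
Total occupied spectrum: 3493 kHz to 3507 kHz (plus carrier at 3500 kHz)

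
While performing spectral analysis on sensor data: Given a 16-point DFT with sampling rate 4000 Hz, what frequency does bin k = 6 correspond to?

The frequency of DFT bin k is: f_k = k * f_s / N
f_6 = 6 * 4000 / 16 = 1500 Hz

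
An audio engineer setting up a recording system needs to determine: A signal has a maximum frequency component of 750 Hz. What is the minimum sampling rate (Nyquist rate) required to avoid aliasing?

By the Nyquist-Shannon sampling theorem,
the minimum sampling rate (Nyquist rate) must be at least 2 * f_max.
Nyquist rate = 2 * 750 Hz = 1500 Hz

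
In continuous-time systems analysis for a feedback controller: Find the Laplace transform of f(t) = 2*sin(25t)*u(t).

Standard pair: sin(wt)*u(t) <-> w/(s^2+w^2)
With w = 25: L{2*sin(25t)*u(t)} = 50/(s^2+625)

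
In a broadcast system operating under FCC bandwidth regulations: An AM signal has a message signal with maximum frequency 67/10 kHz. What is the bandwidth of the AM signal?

In AM (double-sideband), the bandwidth is twice the message frequency.
BW = 2 * f_m = 2 * 67/10 kHz = 67/5 kHz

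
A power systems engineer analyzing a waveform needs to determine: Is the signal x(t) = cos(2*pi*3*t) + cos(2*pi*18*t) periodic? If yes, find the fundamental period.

f1 = 3 Hz, f2 = 18 Hz
Period T1 = 1/3, T2 = 1/18
Ratio T1/T2 = 18/3, which is rational.
The signal is periodic with fundamental period T = 1/GCD(3,18) = 1/3 s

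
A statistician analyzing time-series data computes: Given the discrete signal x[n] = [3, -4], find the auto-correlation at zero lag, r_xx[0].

The auto-correlation at zero lag r_xx[0] equals the signal energy.
r_xx[0] = sum of x[n]^2 = 3^2 + (-4)^2
= 9 + 16 = 25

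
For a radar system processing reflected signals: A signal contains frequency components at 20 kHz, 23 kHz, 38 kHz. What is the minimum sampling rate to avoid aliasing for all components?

The highest frequency component is f_max = 38 kHz.
Nyquist rate = 2 * f_max = 2 * 38 kHz = 76 kHz.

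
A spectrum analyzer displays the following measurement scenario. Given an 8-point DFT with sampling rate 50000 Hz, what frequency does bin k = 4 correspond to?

The frequency of DFT bin k is: f_k = k * f_s / N
f_4 = 4 * 50000 / 8 = 25000 Hz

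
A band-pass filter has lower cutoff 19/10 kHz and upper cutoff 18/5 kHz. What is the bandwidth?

Bandwidth = f_high - f_low
= 18/5 kHz - 19/10 kHz = 17/10 kHz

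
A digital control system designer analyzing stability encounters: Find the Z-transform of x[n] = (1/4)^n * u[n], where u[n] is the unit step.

The Z-transform of a^n * u[n] is z/(z-a) for |z| > |a|.
Here a = 1/4, so X(z) = z/(z - (1/4)) = 4z/(4z - 1)
ROC: |z| > 1/4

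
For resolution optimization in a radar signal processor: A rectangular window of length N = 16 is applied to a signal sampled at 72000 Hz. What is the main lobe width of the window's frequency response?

For a rectangular window of length N,
the main lobe width in frequency is 2*f_s/N.
= 2*72000/16 = 9000 Hz
This determines the minimum frequency separation for resolving two sinusoids.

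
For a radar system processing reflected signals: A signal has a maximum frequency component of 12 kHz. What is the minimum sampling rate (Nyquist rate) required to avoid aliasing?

By the Nyquist-Shannon sampling theorem,
the minimum sampling rate (Nyquist rate) must be at least 2 * f_max.
Nyquist rate = 2 * 12 kHz = 24 kHz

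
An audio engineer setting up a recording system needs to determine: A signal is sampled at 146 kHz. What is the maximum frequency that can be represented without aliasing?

The maximum frequency that can be represented without aliasing
is the Nyquist frequency: f_max = f_s / 2 = 146 kHz / 2 = 73 kHz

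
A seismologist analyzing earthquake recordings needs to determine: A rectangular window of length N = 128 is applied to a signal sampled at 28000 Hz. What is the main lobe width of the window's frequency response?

For a rectangular window of length N,
the main lobe width in frequency is 2*f_s/N.
= 2*28000/128 = 875/2 Hz
This determines the minimum frequency separation for resolving two sinusoids.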